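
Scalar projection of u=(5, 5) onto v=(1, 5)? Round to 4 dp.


u.v = 30, |v| = sqrt(26) = 5.099
Scalar projection = u.v / |v| = 30 / sqrt(26) = 5.8835

5.8835


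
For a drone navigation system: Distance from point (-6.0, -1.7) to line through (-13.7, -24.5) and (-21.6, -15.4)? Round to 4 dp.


|cross product| = 250.19
|line direction| = sqrt(145.22) = 12.0507
Distance = 250.19/sqrt(145.22) = 20.7614

20.7614


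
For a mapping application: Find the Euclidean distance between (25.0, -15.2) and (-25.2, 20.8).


dx=-50.2, dy=36
d^2 = (-50.2)^2 + 36^2 = 3816.04
d = sqrt(3816.04) = 61.7741

61.7741


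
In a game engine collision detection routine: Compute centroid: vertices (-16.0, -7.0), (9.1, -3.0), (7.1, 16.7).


Centroid = ((x_A+x_B+x_C)/3, (y_A+y_B+y_C)/3)
= (((-16)+9.1+7.1)/3, ((-7)+(-3)+16.7)/3)
= (0.0667, 2.2333)

(0.0667, 2.2333)


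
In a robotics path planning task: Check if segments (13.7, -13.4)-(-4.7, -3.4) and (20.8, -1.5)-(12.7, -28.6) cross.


Cross products: d1=-96.02, d2=-675.66, d3=-289.96, d4=289.68
d1*d2 < 0 and d3*d4 < 0? no

No, they don't intersect


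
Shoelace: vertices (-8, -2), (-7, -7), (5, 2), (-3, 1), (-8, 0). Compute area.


Shoelace sum: ((-8)*(-7) - (-7)*(-2)) + ((-7)*2 - 5*(-7)) + (5*1 - (-3)*2) + ((-3)*0 - (-8)*1) + ((-8)*(-2) - (-8)*0)
= 98
Area = |98|/2 = 49

49


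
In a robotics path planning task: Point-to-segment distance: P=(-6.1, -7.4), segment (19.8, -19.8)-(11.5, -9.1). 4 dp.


Project P onto AB: t = 1 (clamped to [0,1])
Closest point on segment: (11.5, -9.1)
Distance: 17.6819

17.6819


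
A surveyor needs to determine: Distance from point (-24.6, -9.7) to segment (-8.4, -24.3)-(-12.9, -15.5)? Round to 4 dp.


Project P onto AB: t = 1 (clamped to [0,1])
Closest point on segment: (-12.9, -15.5)
Distance: 13.0587

13.0587


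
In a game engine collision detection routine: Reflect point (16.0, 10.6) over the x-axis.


Reflection over x-axis: (x,y) -> (x,-y)
(16, 10.6) -> (16, -10.6)

(16, -10.6)


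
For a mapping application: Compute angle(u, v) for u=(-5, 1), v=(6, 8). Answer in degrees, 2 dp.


u.v = -22, |u| = sqrt(26) = 5.099, |v| = sqrt(100) = 10
cos(theta) = u.v/(|u||v|) = -22/sqrt(2600) = -0.431455
theta = acos(-0.431455) = 115.56 degrees

115.56 degrees


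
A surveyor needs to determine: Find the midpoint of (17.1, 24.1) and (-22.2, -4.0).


M = ((17.1+(-22.2))/2, (24.1+(-4))/2)
= (-2.55, 10.05)

(-2.55, 10.05)


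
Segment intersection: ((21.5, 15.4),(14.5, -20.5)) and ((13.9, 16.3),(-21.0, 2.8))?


Cross products: d1=134.01, d2=1292.42, d3=-279.14, d4=-1437.55
d1*d2 < 0 and d3*d4 < 0? no

No, they don't intersect


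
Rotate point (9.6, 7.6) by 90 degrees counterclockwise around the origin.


90° CCW: (x,y) -> (-y, x)
(9.6,7.6) -> (-7.6, 9.6)

(-7.6, 9.6)


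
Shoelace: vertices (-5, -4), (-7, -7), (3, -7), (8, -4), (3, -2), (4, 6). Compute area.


Shoelace sum: ((-5)*(-7) - (-7)*(-4)) + ((-7)*(-7) - 3*(-7)) + (3*(-4) - 8*(-7)) + (8*(-2) - 3*(-4)) + (3*6 - 4*(-2)) + (4*(-4) - (-5)*6)
= 157
Area = |157|/2 = 78.5

78.5


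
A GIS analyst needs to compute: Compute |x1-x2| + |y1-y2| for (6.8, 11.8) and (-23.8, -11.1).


|6.8-(-23.8)| + |11.8-(-11.1)| = 30.6 + 22.9 = 53.5

53.5


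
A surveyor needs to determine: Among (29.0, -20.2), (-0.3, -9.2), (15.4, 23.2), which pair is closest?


d(P0,P1) = 31.2968, d(P0,P2) = 45.481, d(P1,P2) = 36.0035
Closest: P0 and P1

Closest pair: (29.0, -20.2) and (-0.3, -9.2), distance = 31.2968


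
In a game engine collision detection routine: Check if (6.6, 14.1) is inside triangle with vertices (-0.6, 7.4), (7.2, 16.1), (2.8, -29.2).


Cross products: AB x AP = -10.38, BC x BP = -18.38, CA x CP = -286.3
All same sign? yes

Yes, inside


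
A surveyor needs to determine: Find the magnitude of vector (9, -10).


|u| = sqrt(9^2 + (-10)^2) = sqrt(181) = 13.4536

13.4536


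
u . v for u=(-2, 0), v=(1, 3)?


u . v = u_x*v_x + u_y*v_y = (-2)*1 + 0*3
= (-2) + 0 = -2

-2


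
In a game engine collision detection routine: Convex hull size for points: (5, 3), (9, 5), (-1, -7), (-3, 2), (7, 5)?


Convex hull vertices (CCW): (-3, 2), (-1, -7), (9, 5), (7, 5)
Count = 4

4


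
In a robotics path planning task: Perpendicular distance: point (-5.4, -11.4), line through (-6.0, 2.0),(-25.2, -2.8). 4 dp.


|cross product| = 260.16
|line direction| = sqrt(391.68) = 19.7909
Distance = 260.16/sqrt(391.68) = 13.1454

13.1454


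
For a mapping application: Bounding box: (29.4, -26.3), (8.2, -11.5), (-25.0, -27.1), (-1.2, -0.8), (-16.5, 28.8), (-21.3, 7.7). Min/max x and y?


x range: [-25, 29.4]
y range: [-27.1, 28.8]
Bounding box: (-25,-27.1) to (29.4,28.8)

(-25,-27.1) to (29.4,28.8)


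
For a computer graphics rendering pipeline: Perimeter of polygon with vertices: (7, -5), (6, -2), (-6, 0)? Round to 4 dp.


Sides: (7, -5)->(6, -2): sqrt(10) = 3.162278, (6, -2)->(-6, 0): sqrt(148) = 12.165525, (-6, 0)->(7, -5): sqrt(194) = 13.928388
Sum = 29.256191
Perimeter = 29.2562

29.2562


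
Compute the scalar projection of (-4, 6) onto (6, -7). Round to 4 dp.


u.v = -66, |v| = sqrt(85) = 9.2195
Scalar projection = u.v / |v| = -66 / sqrt(85) = -7.1587

-7.1587


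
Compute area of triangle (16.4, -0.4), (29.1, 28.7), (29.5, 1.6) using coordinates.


Area = |x_A(y_B-y_C) + x_B(y_C-y_A) + x_C(y_A-y_B)|/2
= |444.44 + 58.2 + (-858.45)|/2
= 355.81/2 = 177.905

177.905


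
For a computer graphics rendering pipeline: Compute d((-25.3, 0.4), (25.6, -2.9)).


dx=50.9, dy=-3.3
d^2 = 50.9^2 + (-3.3)^2 = 2601.7
d = sqrt(2601.7) = 51.0069

51.0069


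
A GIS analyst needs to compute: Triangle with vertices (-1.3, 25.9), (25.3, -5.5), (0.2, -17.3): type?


Side lengths squared: AB^2=1693.52, BC^2=769.25, CA^2=1868.49
Sorted: [769.25, 1693.52, 1868.49]
By sides: Scalene, By angles: Acute

Scalene, Acute


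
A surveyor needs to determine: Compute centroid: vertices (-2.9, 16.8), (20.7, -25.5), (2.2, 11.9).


Centroid = ((x_A+x_B+x_C)/3, (y_A+y_B+y_C)/3)
= (((-2.9)+20.7+2.2)/3, (16.8+(-25.5)+11.9)/3)
= (6.6667, 1.0667)

(6.6667, 1.0667)


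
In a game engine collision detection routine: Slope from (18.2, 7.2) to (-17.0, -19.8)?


slope = (y2-y1)/(x2-x1) = ((-19.8)-7.2)/((-17)-18.2) = (-27)/(-35.2) = 0.767

0.767


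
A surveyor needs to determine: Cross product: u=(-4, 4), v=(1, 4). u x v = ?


u x v = u_x*v_y - u_y*v_x = (-4)*4 - 4*1
= (-16) - 4 = -20

-20


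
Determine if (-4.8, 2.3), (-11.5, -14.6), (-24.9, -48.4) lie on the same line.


Cross product: ((-11.5)-(-4.8))*((-48.4)-2.3) - ((-14.6)-2.3)*((-24.9)-(-4.8))
= 0

Yes, collinear


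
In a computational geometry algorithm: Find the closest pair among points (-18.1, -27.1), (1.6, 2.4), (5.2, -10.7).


d(P0,P1) = 35.4731, d(P0,P2) = 28.493, d(P1,P2) = 13.5857
Closest: P1 and P2

Closest pair: (1.6, 2.4) and (5.2, -10.7), distance = 13.5857


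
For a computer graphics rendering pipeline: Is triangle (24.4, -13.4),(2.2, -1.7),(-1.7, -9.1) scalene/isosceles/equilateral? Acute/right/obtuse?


Side lengths squared: AB^2=629.73, BC^2=69.97, CA^2=699.7
Sorted: [69.97, 629.73, 699.7]
By sides: Scalene, By angles: Right

Scalene, Right


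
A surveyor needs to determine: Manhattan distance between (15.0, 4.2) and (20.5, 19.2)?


|15-20.5| + |4.2-19.2| = 5.5 + 15 = 20.5

20.5


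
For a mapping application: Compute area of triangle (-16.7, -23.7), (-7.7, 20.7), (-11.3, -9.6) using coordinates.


Area = |x_A(y_B-y_C) + x_B(y_C-y_A) + x_C(y_A-y_B)|/2
= |(-506.01) + (-108.57) + 501.72|/2
= 112.86/2 = 56.43

56.43


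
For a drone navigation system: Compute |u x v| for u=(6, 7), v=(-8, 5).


|u x v| = |6*5 - 7*(-8)|
= |30 - (-56)| = 86

86


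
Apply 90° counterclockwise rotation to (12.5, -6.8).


90° CCW: (x,y) -> (-y, x)
(12.5,-6.8) -> (6.8, 12.5)

(6.8, 12.5)


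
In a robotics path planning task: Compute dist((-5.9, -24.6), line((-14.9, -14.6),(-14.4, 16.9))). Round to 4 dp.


|cross product| = 288.5
|line direction| = sqrt(992.5) = 31.504
Distance = 288.5/sqrt(992.5) = 9.1576

9.1576


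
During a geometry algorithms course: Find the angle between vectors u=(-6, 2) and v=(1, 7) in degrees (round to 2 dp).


u.v = 8, |u| = sqrt(40) = 6.3246, |v| = sqrt(50) = 7.0711
cos(theta) = u.v/(|u||v|) = 8/sqrt(2000) = 0.178885
theta = acos(0.178885) = 79.7 degrees

79.7 degrees


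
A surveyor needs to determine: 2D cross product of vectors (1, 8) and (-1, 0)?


u x v = u_x*v_y - u_y*v_x = 1*0 - 8*(-1)
= 0 - (-8) = 8

8


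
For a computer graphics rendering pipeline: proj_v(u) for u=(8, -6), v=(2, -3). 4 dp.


u.v = 34, |v| = sqrt(13) = 3.6056
Scalar projection = u.v / |v| = 34 / sqrt(13) = 9.4299

9.4299


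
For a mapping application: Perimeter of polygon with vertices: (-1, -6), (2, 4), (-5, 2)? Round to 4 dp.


Sides: (-1, -6)->(2, 4): sqrt(109) = 10.440307, (2, 4)->(-5, 2): sqrt(53) = 7.28011, (-5, 2)->(-1, -6): sqrt(80) = 8.944272
Sum = 26.664689
Perimeter = 26.6647

26.6647


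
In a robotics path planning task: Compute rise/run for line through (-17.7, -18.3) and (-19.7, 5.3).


slope = (y2-y1)/(x2-x1) = (5.3-(-18.3))/((-19.7)-(-17.7)) = 23.6/(-2) = -11.8

-11.8


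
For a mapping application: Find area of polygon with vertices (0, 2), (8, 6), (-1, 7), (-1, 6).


Shoelace sum: (0*6 - 8*2) + (8*7 - (-1)*6) + ((-1)*6 - (-1)*7) + ((-1)*2 - 0*6)
= 45
Area = |45|/2 = 22.5

22.5


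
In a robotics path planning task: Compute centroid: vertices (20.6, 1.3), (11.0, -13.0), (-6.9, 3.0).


Centroid = ((x_A+x_B+x_C)/3, (y_A+y_B+y_C)/3)
= ((20.6+11+(-6.9))/3, (1.3+(-13)+3)/3)
= (8.2333, -2.9)

(8.2333, -2.9)


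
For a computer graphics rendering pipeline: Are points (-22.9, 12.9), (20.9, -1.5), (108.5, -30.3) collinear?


Cross product: (20.9-(-22.9))*((-30.3)-12.9) - ((-1.5)-12.9)*(108.5-(-22.9))
= 0

Yes, collinear


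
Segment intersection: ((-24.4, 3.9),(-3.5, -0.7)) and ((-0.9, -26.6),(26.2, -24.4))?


Cross products: d1=878.25, d2=707.61, d3=-529.35, d4=-358.71
d1*d2 < 0 and d3*d4 < 0? no

No, they don't intersect


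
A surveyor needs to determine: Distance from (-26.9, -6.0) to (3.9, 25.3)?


dx=30.8, dy=31.3
d^2 = 30.8^2 + 31.3^2 = 1928.33
d = sqrt(1928.33) = 43.9128

43.9128


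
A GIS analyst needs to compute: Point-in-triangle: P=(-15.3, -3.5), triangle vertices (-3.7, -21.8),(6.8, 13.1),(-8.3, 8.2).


Cross products: AB x AP = 596.99, BC x BP = 142.37, CA x CP = -263.82
All same sign? no

No, outside


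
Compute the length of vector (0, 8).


|u| = sqrt(0^2 + 8^2) = sqrt(64) = 8

8


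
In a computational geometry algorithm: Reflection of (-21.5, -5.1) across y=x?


Reflection over y=x: (x,y) -> (y,x)
(-21.5, -5.1) -> (-5.1, -21.5)

(-5.1, -21.5)


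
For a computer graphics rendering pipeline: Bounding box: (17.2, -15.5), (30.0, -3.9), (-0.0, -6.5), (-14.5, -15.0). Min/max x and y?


x range: [-14.5, 30]
y range: [-15.5, -3.9]
Bounding box: (-14.5,-15.5) to (30,-3.9)

(-14.5,-15.5) to (30,-3.9)


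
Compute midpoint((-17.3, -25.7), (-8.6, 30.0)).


M = (((-17.3)+(-8.6))/2, ((-25.7)+30)/2)
= (-12.95, 2.15)

(-12.95, 2.15)


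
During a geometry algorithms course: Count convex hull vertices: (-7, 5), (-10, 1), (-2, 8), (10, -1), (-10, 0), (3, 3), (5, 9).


Convex hull vertices (CCW): (-10, 0), (10, -1), (5, 9), (-2, 8), (-7, 5), (-10, 1)
Count = 6

6


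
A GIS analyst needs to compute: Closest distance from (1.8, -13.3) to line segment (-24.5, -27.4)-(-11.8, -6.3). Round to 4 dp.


Project P onto AB: t = 1 (clamped to [0,1])
Closest point on segment: (-11.8, -6.3)
Distance: 15.2958

15.2958


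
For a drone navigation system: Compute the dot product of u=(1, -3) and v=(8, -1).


u . v = u_x*v_x + u_y*v_y = 1*8 + (-3)*(-1)
= 8 + 3 = 11

11


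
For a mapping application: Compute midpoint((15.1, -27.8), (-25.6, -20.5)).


M = ((15.1+(-25.6))/2, ((-27.8)+(-20.5))/2)
= (-5.25, -24.15)

(-5.25, -24.15)


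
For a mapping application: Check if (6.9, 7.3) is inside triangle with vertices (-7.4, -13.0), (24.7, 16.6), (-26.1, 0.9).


Cross products: AB x AP = 228.35, BC x BP = 192.98, CA x CP = 578.38
All same sign? yes

Yes, inside


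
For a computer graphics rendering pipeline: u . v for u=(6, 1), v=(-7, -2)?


u . v = u_x*v_x + u_y*v_y = 6*(-7) + 1*(-2)
= (-42) + (-2) = -44

-44


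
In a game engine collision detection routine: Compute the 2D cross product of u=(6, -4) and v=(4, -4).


u x v = u_x*v_y - u_y*v_x = 6*(-4) - (-4)*4
= (-24) - (-16) = -8

-8


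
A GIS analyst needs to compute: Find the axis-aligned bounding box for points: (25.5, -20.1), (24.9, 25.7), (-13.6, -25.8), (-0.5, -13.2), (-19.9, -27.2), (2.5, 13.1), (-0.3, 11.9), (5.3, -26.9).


x range: [-19.9, 25.5]
y range: [-27.2, 25.7]
Bounding box: (-19.9,-27.2) to (25.5,25.7)

(-19.9,-27.2) to (25.5,25.7)


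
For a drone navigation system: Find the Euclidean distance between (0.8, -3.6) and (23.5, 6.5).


dx=22.7, dy=10.1
d^2 = 22.7^2 + 10.1^2 = 617.3
d = sqrt(617.3) = 24.8455

24.8455


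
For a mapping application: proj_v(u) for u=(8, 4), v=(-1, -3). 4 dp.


u.v = -20, |v| = sqrt(10) = 3.1623
Scalar projection = u.v / |v| = -20 / sqrt(10) = -6.3246

-6.3246


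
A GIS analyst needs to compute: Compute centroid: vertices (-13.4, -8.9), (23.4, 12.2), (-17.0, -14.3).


Centroid = ((x_A+x_B+x_C)/3, (y_A+y_B+y_C)/3)
= (((-13.4)+23.4+(-17))/3, ((-8.9)+12.2+(-14.3))/3)
= (-2.3333, -3.6667)

(-2.3333, -3.6667)


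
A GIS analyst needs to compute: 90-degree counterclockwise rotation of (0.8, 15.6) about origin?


90° CCW: (x,y) -> (-y, x)
(0.8,15.6) -> (-15.6, 0.8)

(-15.6, 0.8)


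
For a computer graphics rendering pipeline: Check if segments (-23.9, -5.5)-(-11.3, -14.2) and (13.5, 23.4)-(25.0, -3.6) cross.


Cross products: d1=-1342.15, d2=-1102, d3=689.52, d4=449.37
d1*d2 < 0 and d3*d4 < 0? no

No, they don't intersect


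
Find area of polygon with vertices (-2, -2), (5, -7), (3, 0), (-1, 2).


Shoelace sum: ((-2)*(-7) - 5*(-2)) + (5*0 - 3*(-7)) + (3*2 - (-1)*0) + ((-1)*(-2) - (-2)*2)
= 57
Area = |57|/2 = 28.5

28.5


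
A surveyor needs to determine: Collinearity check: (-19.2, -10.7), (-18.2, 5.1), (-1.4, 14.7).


Cross product: ((-18.2)-(-19.2))*(14.7-(-10.7)) - (5.1-(-10.7))*((-1.4)-(-19.2))
= -255.84

No, not collinear


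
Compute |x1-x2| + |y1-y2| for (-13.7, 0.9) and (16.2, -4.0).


|(-13.7)-16.2| + |0.9-(-4)| = 29.9 + 4.9 = 34.8

34.8


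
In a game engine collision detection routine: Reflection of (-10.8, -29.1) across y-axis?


Reflection over y-axis: (x,y) -> (-x,y)
(-10.8, -29.1) -> (10.8, -29.1)

(10.8, -29.1)


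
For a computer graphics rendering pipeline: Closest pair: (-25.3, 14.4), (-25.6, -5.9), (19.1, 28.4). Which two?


d(P0,P1) = 20.3022, d(P0,P2) = 46.5549, d(P1,P2) = 56.3434
Closest: P0 and P1

Closest pair: (-25.3, 14.4) and (-25.6, -5.9), distance = 20.3022


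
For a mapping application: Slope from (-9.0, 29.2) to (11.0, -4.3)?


slope = (y2-y1)/(x2-x1) = ((-4.3)-29.2)/(11-(-9)) = (-33.5)/20 = -1.675

-1.675


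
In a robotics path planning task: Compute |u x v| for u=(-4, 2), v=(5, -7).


|u x v| = |(-4)*(-7) - 2*5|
= |28 - 10| = 18

18


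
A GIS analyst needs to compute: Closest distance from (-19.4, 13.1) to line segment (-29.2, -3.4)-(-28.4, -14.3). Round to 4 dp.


Project P onto AB: t = 0 (clamped to [0,1])
Closest point on segment: (-29.2, -3.4)
Distance: 19.1909

19.1909


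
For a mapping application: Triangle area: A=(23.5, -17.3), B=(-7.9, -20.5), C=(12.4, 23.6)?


Area = |x_A(y_B-y_C) + x_B(y_C-y_A) + x_C(y_A-y_B)|/2
= |(-1036.35) + (-323.11) + 39.68|/2
= 1319.78/2 = 659.89

659.89


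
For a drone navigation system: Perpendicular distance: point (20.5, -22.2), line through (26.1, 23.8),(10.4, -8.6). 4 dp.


|cross product| = 540.76
|line direction| = sqrt(1296.25) = 36.0035
Distance = 540.76/sqrt(1296.25) = 15.0197

15.0197


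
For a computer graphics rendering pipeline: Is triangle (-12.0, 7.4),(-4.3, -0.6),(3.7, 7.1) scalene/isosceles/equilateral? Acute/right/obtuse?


Side lengths squared: AB^2=123.29, BC^2=123.29, CA^2=246.58
Sorted: [123.29, 123.29, 246.58]
By sides: Isosceles, By angles: Right

Isosceles, Right


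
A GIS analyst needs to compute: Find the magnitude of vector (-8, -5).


|u| = sqrt((-8)^2 + (-5)^2) = sqrt(89) = 9.434

9.434


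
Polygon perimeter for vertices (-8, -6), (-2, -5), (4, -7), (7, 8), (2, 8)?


Sides: (-8, -6)->(-2, -5): sqrt(37) = 6.082763, (-2, -5)->(4, -7): sqrt(40) = 6.324555, (4, -7)->(7, 8): sqrt(234) = 15.297059, (7, 8)->(2, 8): sqrt(25) = 5, (2, 8)->(-8, -6): sqrt(296) = 17.204651
Sum = 49.909028
Perimeter = 49.909

49.909


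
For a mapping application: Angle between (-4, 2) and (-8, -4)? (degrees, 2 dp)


u.v = 24, |u| = sqrt(20) = 4.4721, |v| = sqrt(80) = 8.9443
cos(theta) = u.v/(|u||v|) = 24/sqrt(1600) = 0.6
theta = acos(0.6) = 53.13 degrees

53.13 degrees


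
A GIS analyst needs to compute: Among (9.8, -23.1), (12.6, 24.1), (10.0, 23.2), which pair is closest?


d(P0,P1) = 47.283, d(P0,P2) = 46.3004, d(P1,P2) = 2.7514
Closest: P1 and P2

Closest pair: (12.6, 24.1) and (10.0, 23.2), distance = 2.7514


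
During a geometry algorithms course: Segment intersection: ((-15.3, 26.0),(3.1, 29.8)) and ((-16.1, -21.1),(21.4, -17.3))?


Cross products: d1=1763.21, d2=1835.79, d3=-863.6, d4=-936.18
d1*d2 < 0 and d3*d4 < 0? no

No, they don't intersect


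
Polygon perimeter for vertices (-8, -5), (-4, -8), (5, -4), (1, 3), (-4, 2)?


Sides: (-8, -5)->(-4, -8): sqrt(25) = 5, (-4, -8)->(5, -4): sqrt(97) = 9.848858, (5, -4)->(1, 3): sqrt(65) = 8.062258, (1, 3)->(-4, 2): sqrt(26) = 5.09902, (-4, 2)->(-8, -5): sqrt(65) = 8.062258
Sum = 36.072394
Perimeter = 36.0724

36.0724


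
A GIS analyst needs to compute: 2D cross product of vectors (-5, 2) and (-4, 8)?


u x v = u_x*v_y - u_y*v_x = (-5)*8 - 2*(-4)
= (-40) - (-8) = -32

-32


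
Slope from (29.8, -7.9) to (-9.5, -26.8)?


slope = (y2-y1)/(x2-x1) = ((-26.8)-(-7.9))/((-9.5)-29.8) = (-18.9)/(-39.3) = 0.4809

0.4809


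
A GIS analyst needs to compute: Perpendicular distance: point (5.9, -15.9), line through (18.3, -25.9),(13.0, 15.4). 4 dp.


|cross product| = 459.12
|line direction| = sqrt(1733.78) = 41.6387
Distance = 459.12/sqrt(1733.78) = 11.0263

11.0263


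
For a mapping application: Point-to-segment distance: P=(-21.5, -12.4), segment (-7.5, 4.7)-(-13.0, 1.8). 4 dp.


Project P onto AB: t = 1 (clamped to [0,1])
Closest point on segment: (-13, 1.8)
Distance: 16.5496

16.5496


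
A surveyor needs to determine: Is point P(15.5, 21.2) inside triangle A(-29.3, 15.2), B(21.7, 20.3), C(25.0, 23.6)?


Cross products: AB x AP = 77.52, BC x BP = 23.43, CA x CP = 50.52
All same sign? yes

Yes, inside


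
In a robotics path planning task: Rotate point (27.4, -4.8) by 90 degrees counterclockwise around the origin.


90° CCW: (x,y) -> (-y, x)
(27.4,-4.8) -> (4.8, 27.4)

(4.8, 27.4)


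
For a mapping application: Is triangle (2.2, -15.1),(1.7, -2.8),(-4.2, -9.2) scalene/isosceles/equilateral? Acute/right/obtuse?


Side lengths squared: AB^2=151.54, BC^2=75.77, CA^2=75.77
Sorted: [75.77, 75.77, 151.54]
By sides: Isosceles, By angles: Right

Isosceles, Right


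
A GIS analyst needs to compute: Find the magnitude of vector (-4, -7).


|u| = sqrt((-4)^2 + (-7)^2) = sqrt(65) = 8.0623

8.0623


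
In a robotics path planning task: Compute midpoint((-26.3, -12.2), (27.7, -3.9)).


M = (((-26.3)+27.7)/2, ((-12.2)+(-3.9))/2)
= (0.7, -8.05)

(0.7, -8.05)


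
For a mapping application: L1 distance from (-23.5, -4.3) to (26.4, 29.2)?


|(-23.5)-26.4| + |(-4.3)-29.2| = 49.9 + 33.5 = 83.4

83.4


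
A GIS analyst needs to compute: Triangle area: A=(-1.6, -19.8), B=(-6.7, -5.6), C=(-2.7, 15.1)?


Area = |x_A(y_B-y_C) + x_B(y_C-y_A) + x_C(y_A-y_B)|/2
= |33.12 + (-233.83) + 38.34|/2
= 162.37/2 = 81.185

81.185


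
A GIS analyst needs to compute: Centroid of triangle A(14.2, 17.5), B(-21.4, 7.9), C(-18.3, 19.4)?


Centroid = ((x_A+x_B+x_C)/3, (y_A+y_B+y_C)/3)
= ((14.2+(-21.4)+(-18.3))/3, (17.5+7.9+19.4)/3)
= (-8.5, 14.9333)

(-8.5, 14.9333)


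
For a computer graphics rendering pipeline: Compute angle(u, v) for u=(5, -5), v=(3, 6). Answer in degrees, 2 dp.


u.v = -15, |u| = sqrt(50) = 7.0711, |v| = sqrt(45) = 6.7082
cos(theta) = u.v/(|u||v|) = -15/sqrt(2250) = -0.316228
theta = acos(-0.316228) = 108.43 degrees

108.43 degrees


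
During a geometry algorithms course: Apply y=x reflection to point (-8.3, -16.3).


Reflection over y=x: (x,y) -> (y,x)
(-8.3, -16.3) -> (-16.3, -8.3)

(-16.3, -8.3)


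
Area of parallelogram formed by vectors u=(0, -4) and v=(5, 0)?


|u x v| = |0*0 - (-4)*5|
= |0 - (-20)| = 20

20


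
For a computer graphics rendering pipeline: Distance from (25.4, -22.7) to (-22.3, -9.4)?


dx=-47.7, dy=13.3
d^2 = (-47.7)^2 + 13.3^2 = 2452.18
d = sqrt(2452.18) = 49.5195

49.5195


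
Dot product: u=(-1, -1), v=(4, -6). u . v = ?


u . v = u_x*v_x + u_y*v_y = (-1)*4 + (-1)*(-6)
= (-4) + 6 = 2

2


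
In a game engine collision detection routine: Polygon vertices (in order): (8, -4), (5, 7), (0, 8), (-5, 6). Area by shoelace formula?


Shoelace sum: (8*7 - 5*(-4)) + (5*8 - 0*7) + (0*6 - (-5)*8) + ((-5)*(-4) - 8*6)
= 128
Area = |128|/2 = 64

64


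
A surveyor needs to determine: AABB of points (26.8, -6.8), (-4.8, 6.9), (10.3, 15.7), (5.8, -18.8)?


x range: [-4.8, 26.8]
y range: [-18.8, 15.7]
Bounding box: (-4.8,-18.8) to (26.8,15.7)

(-4.8,-18.8) to (26.8,15.7)


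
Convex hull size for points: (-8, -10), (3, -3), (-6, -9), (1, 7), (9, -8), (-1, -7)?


Convex hull vertices (CCW): (-8, -10), (9, -8), (1, 7)
Count = 3

3


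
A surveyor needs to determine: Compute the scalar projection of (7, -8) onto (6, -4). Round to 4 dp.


u.v = 74, |v| = sqrt(52) = 7.2111
Scalar projection = u.v / |v| = 74 / sqrt(52) = 10.262

10.262


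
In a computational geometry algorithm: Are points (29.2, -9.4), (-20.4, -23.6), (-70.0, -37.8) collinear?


Cross product: ((-20.4)-29.2)*((-37.8)-(-9.4)) - ((-23.6)-(-9.4))*((-70)-29.2)
= 0

Yes, collinear


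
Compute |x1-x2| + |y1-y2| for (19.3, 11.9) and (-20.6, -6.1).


|19.3-(-20.6)| + |11.9-(-6.1)| = 39.9 + 18 = 57.9

57.9


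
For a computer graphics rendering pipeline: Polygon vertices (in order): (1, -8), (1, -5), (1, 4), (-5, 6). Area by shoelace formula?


Shoelace sum: (1*(-5) - 1*(-8)) + (1*4 - 1*(-5)) + (1*6 - (-5)*4) + ((-5)*(-8) - 1*6)
= 72
Area = |72|/2 = 36

36


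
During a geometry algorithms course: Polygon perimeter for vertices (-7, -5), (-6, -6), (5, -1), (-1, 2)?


Sides: (-7, -5)->(-6, -6): sqrt(2) = 1.414214, (-6, -6)->(5, -1): sqrt(146) = 12.083046, (5, -1)->(-1, 2): sqrt(45) = 6.708204, (-1, 2)->(-7, -5): sqrt(85) = 9.219544
Sum = 29.425008
Perimeter = 29.425

29.425


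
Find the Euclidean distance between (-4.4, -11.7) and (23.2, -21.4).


dx=27.6, dy=-9.7
d^2 = 27.6^2 + (-9.7)^2 = 855.85
d = sqrt(855.85) = 29.2549

29.2549


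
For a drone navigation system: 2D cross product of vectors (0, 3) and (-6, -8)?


u x v = u_x*v_y - u_y*v_x = 0*(-8) - 3*(-6)
= 0 - (-18) = 18

18


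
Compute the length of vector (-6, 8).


|u| = sqrt((-6)^2 + 8^2) = sqrt(100) = 10

10


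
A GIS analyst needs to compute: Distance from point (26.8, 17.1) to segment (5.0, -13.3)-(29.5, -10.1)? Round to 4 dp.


Project P onto AB: t = 1 (clamped to [0,1])
Closest point on segment: (29.5, -10.1)
Distance: 27.3337

27.3337


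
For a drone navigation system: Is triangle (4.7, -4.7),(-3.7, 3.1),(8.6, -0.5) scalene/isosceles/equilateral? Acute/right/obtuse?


Side lengths squared: AB^2=131.4, BC^2=164.25, CA^2=32.85
Sorted: [32.85, 131.4, 164.25]
By sides: Scalene, By angles: Right

Scalene, Right


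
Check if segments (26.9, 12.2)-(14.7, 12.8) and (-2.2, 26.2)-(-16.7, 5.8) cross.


Cross products: d1=796.64, d2=539.06, d3=-153.34, d4=104.24
d1*d2 < 0 and d3*d4 < 0? no

No, they don't intersect


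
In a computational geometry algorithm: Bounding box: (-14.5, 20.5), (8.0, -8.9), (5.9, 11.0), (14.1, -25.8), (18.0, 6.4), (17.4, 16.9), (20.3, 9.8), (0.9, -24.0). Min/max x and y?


x range: [-14.5, 20.3]
y range: [-25.8, 20.5]
Bounding box: (-14.5,-25.8) to (20.3,20.5)

(-14.5,-25.8) to (20.3,20.5)


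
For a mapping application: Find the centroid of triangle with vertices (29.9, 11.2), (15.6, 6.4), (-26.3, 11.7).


Centroid = ((x_A+x_B+x_C)/3, (y_A+y_B+y_C)/3)
= ((29.9+15.6+(-26.3))/3, (11.2+6.4+11.7)/3)
= (6.4, 9.7667)

(6.4, 9.7667)


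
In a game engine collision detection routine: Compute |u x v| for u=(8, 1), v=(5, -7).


|u x v| = |8*(-7) - 1*5|
= |(-56) - 5| = 61

61


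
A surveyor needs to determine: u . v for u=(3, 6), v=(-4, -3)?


u . v = u_x*v_x + u_y*v_y = 3*(-4) + 6*(-3)
= (-12) + (-18) = -30

-30


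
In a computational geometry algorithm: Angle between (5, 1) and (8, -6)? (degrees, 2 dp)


u.v = 34, |u| = sqrt(26) = 5.099, |v| = sqrt(100) = 10
cos(theta) = u.v/(|u||v|) = 34/sqrt(2600) = 0.666795
theta = acos(0.666795) = 48.18 degrees

48.18 degrees


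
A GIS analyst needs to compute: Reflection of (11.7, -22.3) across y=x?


Reflection over y=x: (x,y) -> (y,x)
(11.7, -22.3) -> (-22.3, 11.7)

(-22.3, 11.7)


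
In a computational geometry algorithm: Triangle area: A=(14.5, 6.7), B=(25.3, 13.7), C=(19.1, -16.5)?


Area = |x_A(y_B-y_C) + x_B(y_C-y_A) + x_C(y_A-y_B)|/2
= |437.9 + (-586.96) + (-133.7)|/2
= 282.76/2 = 141.38

141.38


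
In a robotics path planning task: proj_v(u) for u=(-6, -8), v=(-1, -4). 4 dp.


u.v = 38, |v| = sqrt(17) = 4.1231
Scalar projection = u.v / |v| = 38 / sqrt(17) = 9.2164

9.2164


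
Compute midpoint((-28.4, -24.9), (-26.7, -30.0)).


M = (((-28.4)+(-26.7))/2, ((-24.9)+(-30))/2)
= (-27.55, -27.45)

(-27.55, -27.45)


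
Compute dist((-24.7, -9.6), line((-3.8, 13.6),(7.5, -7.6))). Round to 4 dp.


|cross product| = 705.24
|line direction| = sqrt(577.13) = 24.0235
Distance = 705.24/sqrt(577.13) = 29.3562

29.3562


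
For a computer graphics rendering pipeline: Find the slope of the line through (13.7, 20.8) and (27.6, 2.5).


slope = (y2-y1)/(x2-x1) = (2.5-20.8)/(27.6-13.7) = (-18.3)/13.9 = -1.3165

-1.3165


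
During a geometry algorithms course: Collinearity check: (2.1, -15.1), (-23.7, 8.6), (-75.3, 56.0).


Cross product: ((-23.7)-2.1)*(56-(-15.1)) - (8.6-(-15.1))*((-75.3)-2.1)
= 0

Yes, collinear


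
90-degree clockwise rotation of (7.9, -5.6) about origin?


90° CW: (x,y) -> (y, -x)
(7.9,-5.6) -> (-5.6, -7.9)

(-5.6, -7.9)


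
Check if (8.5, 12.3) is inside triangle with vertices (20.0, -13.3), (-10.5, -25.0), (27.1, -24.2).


Cross products: AB x AP = -915.35, BC x BP = 1387.28, CA x CP = -56.41
All same sign? no

No, outside


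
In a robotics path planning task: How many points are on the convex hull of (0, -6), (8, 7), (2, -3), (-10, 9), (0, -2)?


Convex hull vertices (CCW): (-10, 9), (0, -6), (2, -3), (8, 7)
Count = 4

4


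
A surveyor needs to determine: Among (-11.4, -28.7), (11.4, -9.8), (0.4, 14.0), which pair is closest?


d(P0,P1) = 29.615, d(P0,P2) = 44.3005, d(P1,P2) = 26.2191
Closest: P1 and P2

Closest pair: (11.4, -9.8) and (0.4, 14.0), distance = 26.2191


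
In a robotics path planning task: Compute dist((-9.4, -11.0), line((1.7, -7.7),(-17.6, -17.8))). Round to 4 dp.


|cross product| = 48.42
|line direction| = sqrt(474.5) = 21.783
Distance = 48.42/sqrt(474.5) = 2.2228

2.2228


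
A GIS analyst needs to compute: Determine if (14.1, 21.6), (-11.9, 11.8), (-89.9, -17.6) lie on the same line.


Cross product: ((-11.9)-14.1)*((-17.6)-21.6) - (11.8-21.6)*((-89.9)-14.1)
= 0

Yes, collinear


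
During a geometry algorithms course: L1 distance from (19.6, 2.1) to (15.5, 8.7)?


|19.6-15.5| + |2.1-8.7| = 4.1 + 6.6 = 10.7

10.7


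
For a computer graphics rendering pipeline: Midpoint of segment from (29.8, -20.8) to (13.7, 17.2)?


M = ((29.8+13.7)/2, ((-20.8)+17.2)/2)
= (21.75, -1.8)

(21.75, -1.8)


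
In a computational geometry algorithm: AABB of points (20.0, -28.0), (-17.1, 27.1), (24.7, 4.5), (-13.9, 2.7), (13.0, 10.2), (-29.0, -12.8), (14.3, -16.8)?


x range: [-29, 24.7]
y range: [-28, 27.1]
Bounding box: (-29,-28) to (24.7,27.1)

(-29,-28) to (24.7,27.1)


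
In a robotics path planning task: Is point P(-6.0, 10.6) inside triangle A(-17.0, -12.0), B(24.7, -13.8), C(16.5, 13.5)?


Cross products: AB x AP = 962.22, BC x BP = 638.03, CA x CP = -476.6
All same sign? no

No, outside


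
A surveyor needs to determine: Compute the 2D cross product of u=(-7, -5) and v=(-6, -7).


u x v = u_x*v_y - u_y*v_x = (-7)*(-7) - (-5)*(-6)
= 49 - 30 = 19

19


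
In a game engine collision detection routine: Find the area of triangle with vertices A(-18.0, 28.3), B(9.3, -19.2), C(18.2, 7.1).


Area = |x_A(y_B-y_C) + x_B(y_C-y_A) + x_C(y_A-y_B)|/2
= |473.4 + (-197.16) + 864.5|/2
= 1140.74/2 = 570.37

570.37


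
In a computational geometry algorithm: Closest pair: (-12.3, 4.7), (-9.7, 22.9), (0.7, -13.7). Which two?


d(P0,P1) = 18.3848, d(P0,P2) = 22.5291, d(P1,P2) = 38.0489
Closest: P0 and P1

Closest pair: (-12.3, 4.7) and (-9.7, 22.9), distance = 18.3848


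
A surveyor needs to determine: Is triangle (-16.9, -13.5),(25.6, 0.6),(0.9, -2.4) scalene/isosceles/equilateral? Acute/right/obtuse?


Side lengths squared: AB^2=2005.06, BC^2=619.09, CA^2=440.05
Sorted: [440.05, 619.09, 2005.06]
By sides: Scalene, By angles: Obtuse

Scalene, Obtuse


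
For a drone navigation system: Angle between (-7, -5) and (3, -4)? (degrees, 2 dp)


u.v = -1, |u| = sqrt(74) = 8.6023, |v| = sqrt(25) = 5
cos(theta) = u.v/(|u||v|) = -1/sqrt(1850) = -0.02325
theta = acos(-0.02325) = 91.33 degrees

91.33 degrees


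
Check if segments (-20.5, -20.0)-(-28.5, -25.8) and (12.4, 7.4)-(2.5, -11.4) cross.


Cross products: d1=-347.26, d2=-440.24, d3=-28.38, d4=64.6
d1*d2 < 0 and d3*d4 < 0? no

No, they don't intersect


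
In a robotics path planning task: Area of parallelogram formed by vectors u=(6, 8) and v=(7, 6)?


|u x v| = |6*6 - 8*7|
= |36 - 56| = 20

20


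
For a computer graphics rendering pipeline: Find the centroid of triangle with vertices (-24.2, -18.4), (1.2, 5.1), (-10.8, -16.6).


Centroid = ((x_A+x_B+x_C)/3, (y_A+y_B+y_C)/3)
= (((-24.2)+1.2+(-10.8))/3, ((-18.4)+5.1+(-16.6))/3)
= (-11.2667, -9.9667)

(-11.2667, -9.9667)


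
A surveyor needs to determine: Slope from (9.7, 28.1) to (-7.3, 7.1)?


slope = (y2-y1)/(x2-x1) = (7.1-28.1)/((-7.3)-9.7) = (-21)/(-17) = 1.2353

1.2353


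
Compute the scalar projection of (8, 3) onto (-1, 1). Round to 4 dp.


u.v = -5, |v| = sqrt(2) = 1.4142
Scalar projection = u.v / |v| = -5 / sqrt(2) = -3.5355

-3.5355


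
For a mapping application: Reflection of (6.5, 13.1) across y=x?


Reflection over y=x: (x,y) -> (y,x)
(6.5, 13.1) -> (13.1, 6.5)

(13.1, 6.5)


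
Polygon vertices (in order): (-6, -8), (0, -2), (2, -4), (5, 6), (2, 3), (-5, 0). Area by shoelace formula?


Shoelace sum: ((-6)*(-2) - 0*(-8)) + (0*(-4) - 2*(-2)) + (2*6 - 5*(-4)) + (5*3 - 2*6) + (2*0 - (-5)*3) + ((-5)*(-8) - (-6)*0)
= 106
Area = |106|/2 = 53

53


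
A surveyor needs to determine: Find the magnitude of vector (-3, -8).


|u| = sqrt((-3)^2 + (-8)^2) = sqrt(73) = 8.544

8.544


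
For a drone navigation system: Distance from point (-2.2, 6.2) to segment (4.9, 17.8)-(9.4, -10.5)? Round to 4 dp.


Project P onto AB: t = 0.3609 (clamped to [0,1])
Closest point on segment: (6.5239, 7.5872)
Distance: 8.8335

8.8335


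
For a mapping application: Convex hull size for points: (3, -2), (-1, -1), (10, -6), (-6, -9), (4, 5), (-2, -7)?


Convex hull vertices (CCW): (-6, -9), (10, -6), (4, 5), (-1, -1)
Count = 4

4


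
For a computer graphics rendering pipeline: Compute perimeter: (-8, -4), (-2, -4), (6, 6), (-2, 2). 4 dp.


Sides: (-8, -4)->(-2, -4): sqrt(36) = 6, (-2, -4)->(6, 6): sqrt(164) = 12.806248, (6, 6)->(-2, 2): sqrt(80) = 8.944272, (-2, 2)->(-8, -4): sqrt(72) = 8.485281
Sum = 36.235801
Perimeter = 36.2358

36.2358


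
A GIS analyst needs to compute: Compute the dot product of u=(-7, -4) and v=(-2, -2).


u . v = u_x*v_x + u_y*v_y = (-7)*(-2) + (-4)*(-2)
= 14 + 8 = 22

22


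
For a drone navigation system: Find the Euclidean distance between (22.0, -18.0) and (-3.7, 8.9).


dx=-25.7, dy=26.9
d^2 = (-25.7)^2 + 26.9^2 = 1384.1
d = sqrt(1384.1) = 37.2035

37.2035


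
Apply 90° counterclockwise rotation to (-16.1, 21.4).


90° CCW: (x,y) -> (-y, x)
(-16.1,21.4) -> (-21.4, -16.1)

(-21.4, -16.1)


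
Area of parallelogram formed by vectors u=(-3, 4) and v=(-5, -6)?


|u x v| = |(-3)*(-6) - 4*(-5)|
= |18 - (-20)| = 38

38


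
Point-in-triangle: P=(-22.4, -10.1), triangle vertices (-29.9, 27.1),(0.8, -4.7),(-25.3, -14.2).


Cross products: AB x AP = -903.54, BC x BP = -79.46, CA x CP = -138.63
All same sign? yes

Yes, inside


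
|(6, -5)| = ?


|u| = sqrt(6^2 + (-5)^2) = sqrt(61) = 7.8102

7.8102


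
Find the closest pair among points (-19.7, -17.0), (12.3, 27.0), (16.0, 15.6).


d(P0,P1) = 54.4059, d(P0,P2) = 48.3451, d(P1,P2) = 11.9854
Closest: P1 and P2

Closest pair: (12.3, 27.0) and (16.0, 15.6), distance = 11.9854


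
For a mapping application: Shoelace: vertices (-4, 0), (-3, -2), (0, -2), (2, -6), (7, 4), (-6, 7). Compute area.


Shoelace sum: ((-4)*(-2) - (-3)*0) + ((-3)*(-2) - 0*(-2)) + (0*(-6) - 2*(-2)) + (2*4 - 7*(-6)) + (7*7 - (-6)*4) + ((-6)*0 - (-4)*7)
= 169
Area = |169|/2 = 84.5

84.5


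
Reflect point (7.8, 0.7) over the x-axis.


Reflection over x-axis: (x,y) -> (x,-y)
(7.8, 0.7) -> (7.8, -0.7)

(7.8, -0.7)


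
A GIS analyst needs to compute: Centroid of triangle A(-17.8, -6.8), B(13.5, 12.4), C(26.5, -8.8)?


Centroid = ((x_A+x_B+x_C)/3, (y_A+y_B+y_C)/3)
= (((-17.8)+13.5+26.5)/3, ((-6.8)+12.4+(-8.8))/3)
= (7.4, -1.0667)

(7.4, -1.0667)


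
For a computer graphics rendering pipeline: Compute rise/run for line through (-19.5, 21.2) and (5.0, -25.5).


slope = (y2-y1)/(x2-x1) = ((-25.5)-21.2)/(5-(-19.5)) = (-46.7)/24.5 = -1.9061

-1.9061


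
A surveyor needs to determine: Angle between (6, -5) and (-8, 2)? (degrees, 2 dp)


u.v = -58, |u| = sqrt(61) = 7.8102, |v| = sqrt(68) = 8.2462
cos(theta) = u.v/(|u||v|) = -58/sqrt(4148) = -0.900552
theta = acos(-0.900552) = 154.23 degrees

154.23 degrees


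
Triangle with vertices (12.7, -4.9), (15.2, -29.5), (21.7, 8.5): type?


Side lengths squared: AB^2=611.41, BC^2=1486.25, CA^2=260.56
Sorted: [260.56, 611.41, 1486.25]
By sides: Scalene, By angles: Obtuse

Scalene, Obtuse


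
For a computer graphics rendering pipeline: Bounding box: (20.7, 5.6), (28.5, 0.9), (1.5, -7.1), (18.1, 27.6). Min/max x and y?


x range: [1.5, 28.5]
y range: [-7.1, 27.6]
Bounding box: (1.5,-7.1) to (28.5,27.6)

(1.5,-7.1) to (28.5,27.6)


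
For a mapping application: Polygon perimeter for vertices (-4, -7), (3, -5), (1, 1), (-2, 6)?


Sides: (-4, -7)->(3, -5): sqrt(53) = 7.28011, (3, -5)->(1, 1): sqrt(40) = 6.324555, (1, 1)->(-2, 6): sqrt(34) = 5.830952, (-2, 6)->(-4, -7): sqrt(173) = 13.152946
Sum = 32.588563
Perimeter = 32.5886

32.5886


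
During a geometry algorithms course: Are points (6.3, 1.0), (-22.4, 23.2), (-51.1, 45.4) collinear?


Cross product: ((-22.4)-6.3)*(45.4-1) - (23.2-1)*((-51.1)-6.3)
= 0

Yes, collinear


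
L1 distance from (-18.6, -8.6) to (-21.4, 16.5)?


|(-18.6)-(-21.4)| + |(-8.6)-16.5| = 2.8 + 25.1 = 27.9

27.9


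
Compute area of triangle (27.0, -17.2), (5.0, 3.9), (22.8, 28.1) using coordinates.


Area = |x_A(y_B-y_C) + x_B(y_C-y_A) + x_C(y_A-y_B)|/2
= |(-653.4) + 226.5 + (-481.08)|/2
= 907.98/2 = 453.99

453.99


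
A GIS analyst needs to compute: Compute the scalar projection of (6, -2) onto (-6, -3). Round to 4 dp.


u.v = -30, |v| = sqrt(45) = 6.7082
Scalar projection = u.v / |v| = -30 / sqrt(45) = -4.4721

-4.4721


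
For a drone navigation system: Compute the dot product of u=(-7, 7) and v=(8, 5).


u . v = u_x*v_x + u_y*v_y = (-7)*8 + 7*5
= (-56) + 35 = -21

-21


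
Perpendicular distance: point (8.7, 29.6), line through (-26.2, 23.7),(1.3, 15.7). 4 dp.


|cross product| = 441.45
|line direction| = sqrt(820.25) = 28.64
Distance = 441.45/sqrt(820.25) = 15.4138

15.4138


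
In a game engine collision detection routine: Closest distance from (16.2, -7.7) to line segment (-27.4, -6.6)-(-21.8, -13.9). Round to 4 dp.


Project P onto AB: t = 1 (clamped to [0,1])
Closest point on segment: (-21.8, -13.9)
Distance: 38.5025

38.5025


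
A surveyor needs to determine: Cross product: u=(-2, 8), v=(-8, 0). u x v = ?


u x v = u_x*v_y - u_y*v_x = (-2)*0 - 8*(-8)
= 0 - (-64) = 64

64


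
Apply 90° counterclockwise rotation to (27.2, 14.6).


90° CCW: (x,y) -> (-y, x)
(27.2,14.6) -> (-14.6, 27.2)

(-14.6, 27.2)


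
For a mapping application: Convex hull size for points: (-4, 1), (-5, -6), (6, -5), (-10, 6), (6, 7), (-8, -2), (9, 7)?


Convex hull vertices (CCW): (-10, 6), (-8, -2), (-5, -6), (6, -5), (9, 7), (6, 7)
Count = 6

6


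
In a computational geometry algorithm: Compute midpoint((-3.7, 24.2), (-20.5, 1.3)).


M = (((-3.7)+(-20.5))/2, (24.2+1.3)/2)
= (-12.1, 12.75)

(-12.1, 12.75)


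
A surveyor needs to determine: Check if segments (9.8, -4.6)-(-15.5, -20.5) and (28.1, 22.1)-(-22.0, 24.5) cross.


Cross products: d1=1381.59, d2=2238.9, d3=-384.54, d4=-1241.85
d1*d2 < 0 and d3*d4 < 0? no

No, they don't intersect


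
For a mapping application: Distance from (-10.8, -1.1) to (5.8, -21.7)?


dx=16.6, dy=-20.6
d^2 = 16.6^2 + (-20.6)^2 = 699.92
d = sqrt(699.92) = 26.456

26.456


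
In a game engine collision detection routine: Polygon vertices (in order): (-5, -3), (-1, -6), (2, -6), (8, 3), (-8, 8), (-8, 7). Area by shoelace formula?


Shoelace sum: ((-5)*(-6) - (-1)*(-3)) + ((-1)*(-6) - 2*(-6)) + (2*3 - 8*(-6)) + (8*8 - (-8)*3) + ((-8)*7 - (-8)*8) + ((-8)*(-3) - (-5)*7)
= 254
Area = |254|/2 = 127

127


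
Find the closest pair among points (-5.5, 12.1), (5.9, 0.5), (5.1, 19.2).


d(P0,P1) = 16.2641, d(P0,P2) = 12.7581, d(P1,P2) = 18.7171
Closest: P0 and P2

Closest pair: (-5.5, 12.1) and (5.1, 19.2), distance = 12.7581


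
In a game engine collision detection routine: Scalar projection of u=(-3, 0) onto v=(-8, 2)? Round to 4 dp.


u.v = 24, |v| = sqrt(68) = 8.2462
Scalar projection = u.v / |v| = 24 / sqrt(68) = 2.9104

2.9104


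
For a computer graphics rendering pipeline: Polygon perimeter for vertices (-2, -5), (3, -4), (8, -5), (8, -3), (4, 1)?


Sides: (-2, -5)->(3, -4): sqrt(26) = 5.09902, (3, -4)->(8, -5): sqrt(26) = 5.09902, (8, -5)->(8, -3): sqrt(4) = 2, (8, -3)->(4, 1): sqrt(32) = 5.656854, (4, 1)->(-2, -5): sqrt(72) = 8.485281
Sum = 26.340175
Perimeter = 26.3402

26.3402


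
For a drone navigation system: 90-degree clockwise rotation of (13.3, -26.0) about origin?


90° CW: (x,y) -> (y, -x)
(13.3,-26) -> (-26, -13.3)

(-26, -13.3)


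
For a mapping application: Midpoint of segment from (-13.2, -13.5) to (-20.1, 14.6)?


M = (((-13.2)+(-20.1))/2, ((-13.5)+14.6)/2)
= (-16.65, 0.55)

(-16.65, 0.55)


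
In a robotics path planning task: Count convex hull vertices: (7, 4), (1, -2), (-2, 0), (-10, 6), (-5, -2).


Convex hull vertices (CCW): (-10, 6), (-5, -2), (1, -2), (7, 4)
Count = 4

4
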